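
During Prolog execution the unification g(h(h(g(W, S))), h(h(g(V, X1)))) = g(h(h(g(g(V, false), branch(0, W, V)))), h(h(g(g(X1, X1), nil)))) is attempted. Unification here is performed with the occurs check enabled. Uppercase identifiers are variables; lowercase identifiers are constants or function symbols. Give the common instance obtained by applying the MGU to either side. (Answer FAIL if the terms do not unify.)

g(h(h(g(g(g(nil, nil), false), branch(0, g(g(nil, nil), false), g(nil, nil))))), h(h(g(g(nil, nil), nil))))

Decompose g/2: h(h(g(W, S))) = h(h(g(g(V, false), branch(0, W, V)))),  h(h(g(V, X1))) = h(h(g(g(X1, X1), nil))).
Decompose h/1: h(g(W, S)) = h(g(g(V, false), branch(0, W, V))).
Decompose h/1: g(W, S) = g(g(V, false), branch(0, W, V)).
Decompose g/2: W = g(V, false),  S = branch(0, W, V).
Bind W := g(V, false); substituting into the one remaining equation that mentions W gives: S = branch(0, g(V, false), V).
Bind S := branch(0, g(V, false), V); no other remaining equation mentions S.
Decompose h/1: h(g(V, X1)) = h(g(g(X1, X1), nil)).
Decompose h/1: g(V, X1) = g(g(X1, X1), nil).
Decompose g/2: V = g(X1, X1),  X1 = nil.
Bind V := g(X1, X1); no other remaining equation mentions V. Substituting into the earlier bindings gives W := g(g(X1, X1), false), S := branch(0, g(g(X1, X1), false), g(X1, X1)).
Bind X1 := nil. Substituting into the earlier bindings gives W := g(g(nil, nil), false), S := branch(0, g(g(nil, nil), false), g(nil, nil)), V := g(nil, nil).
Applying the MGU to either side gives g(h(h(g(g(g(nil, nil), false), branch(0, g(g(nil, nil), false), g(nil, nil))))), h(h(g(g(nil, nil), nil)))).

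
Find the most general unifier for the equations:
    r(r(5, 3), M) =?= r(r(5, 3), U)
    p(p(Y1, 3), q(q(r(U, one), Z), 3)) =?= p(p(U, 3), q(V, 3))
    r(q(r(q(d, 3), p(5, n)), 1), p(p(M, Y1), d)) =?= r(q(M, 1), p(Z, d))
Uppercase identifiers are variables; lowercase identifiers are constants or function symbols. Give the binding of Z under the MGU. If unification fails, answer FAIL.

p(r(q(d, 3), p(5, n)), r(q(d, 3), p(5, n)))

Decompose r/2: r(5, 3) =?= r(5, 3),  M =?= U.
Delete trivial equation r(5, 3) =?= r(5, 3).
Bind M := U; substituting into the one remaining equation that mentions M gives: r(q(r(q(d, 3), p(5, n)), 1), p(p(U, Y1), d)) =?= r(q(U, 1), p(Z, d)).
Decompose p/2: p(Y1, 3) =?= p(U, 3),  q(q(r(U, one), Z), 3) =?= q(V, 3).
Decompose p/2: Y1 =?= U,  3 =?= 3.
Bind Y1 := U; substituting into the one remaining equation that mentions Y1 gives: r(q(r(q(d, 3), p(5, n)), 1), p(p(U, U), d)) =?= r(q(U, 1), p(Z, d)).
Delete trivial equation 3 =?= 3.
Decompose q/2: q(r(U, one), Z) =?= V,  3 =?= 3.
Bind V := q(r(U, one), Z); no other remaining equation mentions V.
Delete trivial equation 3 =?= 3.
Decompose r/2: q(r(q(d, 3), p(5, n)), 1) =?= q(U, 1),  p(p(U, U), d) =?= p(Z, d).
Decompose q/2: r(q(d, 3), p(5, n)) =?= U,  1 =?= 1.
Bind U := r(q(d, 3), p(5, n)); substituting into the one remaining equation that mentions U gives: p(p(r(q(d, 3), p(5, n)), r(q(d, 3), p(5, n))), d) =?= p(Z, d). Substituting into the earlier bindings gives M := r(q(d, 3), p(5, n)), Y1 := r(q(d, 3), p(5, n)), V := q(r(r(q(d, 3), p(5, n)), one), Z).
Delete trivial equation 1 =?= 1.
Decompose p/2: p(r(q(d, 3), p(5, n)), r(q(d, 3), p(5, n))) =?= Z,  d =?= d.
Bind Z := p(r(q(d, 3), p(5, n)), r(q(d, 3), p(5, n))); no other remaining equation mentions Z. Substituting into the earlier binding gives V := q(r(r(q(d, 3), p(5, n)), one), p(r(q(d, 3), p(5, n)), r(q(d, 3), p(5, n)))).
Delete trivial equation d =?= d.
MGU = { M := r(q(d, 3), p(5, n)), Y1 := r(q(d, 3), p(5, n)), V := q(r(r(q(d, 3), p(5, n)), one), p(r(q(d, 3), p(5, n)), r(q(d, 3), p(5, n)))), U := r(q(d, 3), p(5, n)), Z := p(r(q(d, 3), p(5, n)), r(q(d, 3), p(5, n))) }, so Z := p(r(q(d, 3), p(5, n)), r(q(d, 3), p(5, n))).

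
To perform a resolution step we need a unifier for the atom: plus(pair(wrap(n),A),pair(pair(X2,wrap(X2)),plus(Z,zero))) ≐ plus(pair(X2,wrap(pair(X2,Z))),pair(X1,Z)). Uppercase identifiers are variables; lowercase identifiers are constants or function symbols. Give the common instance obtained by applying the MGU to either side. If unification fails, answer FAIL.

FAIL

Decompose plus/2: pair(wrap(n),A) ≐ pair(X2,wrap(pair(X2,Z))),  pair(pair(X2,wrap(X2)),plus(Z,zero)) ≐ pair(X1,Z).
Decompose pair/2: wrap(n) ≐ X2,  A ≐ wrap(pair(X2,Z)).
Bind X2 := wrap(n); substituting into the remaining equations gives: A ≐ wrap(pair(wrap(n),Z)),  pair(pair(wrap(n),wrap(wrap(n))),plus(Z,zero)) ≐ pair(X1,Z).
Bind A := wrap(pair(wrap(n),Z)); no other remaining equation mentions A.
Decompose pair/2: pair(wrap(n),wrap(wrap(n))) ≐ X1,  plus(Z,zero) ≐ Z.
Bind X1 := pair(wrap(n),wrap(wrap(n))); no other remaining equation mentions X1.
Occurs check fails: Z occurs in plus(Z,zero); the equation Z ≐ plus(Z,zero) has no finite solution.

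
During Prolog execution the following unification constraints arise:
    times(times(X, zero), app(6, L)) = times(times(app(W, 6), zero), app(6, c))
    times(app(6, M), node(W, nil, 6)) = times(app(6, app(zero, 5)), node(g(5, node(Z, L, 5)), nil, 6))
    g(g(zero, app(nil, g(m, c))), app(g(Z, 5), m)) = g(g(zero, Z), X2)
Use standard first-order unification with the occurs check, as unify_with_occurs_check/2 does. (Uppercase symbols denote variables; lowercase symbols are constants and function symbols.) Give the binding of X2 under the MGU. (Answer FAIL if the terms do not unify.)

Decompose times/2: times(X, zero) = times(app(W, 6), zero),  app(6, L) = app(6, c).
Decompose times/2: X = app(W, 6),  zero = zero.
Bind X := app(W, 6); no other remaining equation mentions X.
Delete trivial equation zero = zero.
Decompose app/2: 6 = 6,  L = c.
Delete trivial equation 6 = 6.
Bind L := c; substituting into the one remaining equation that mentions L gives: times(app(6, M), node(W, nil, 6)) = times(app(6, app(zero, 5)), node(g(5, node(Z, c, 5)), nil, 6)).
Decompose times/2: app(6, M) = app(6, app(zero, 5)),  node(W, nil, 6) = node(g(5, node(Z, c, 5)), nil, 6).
Decompose app/2: 6 = 6,  M = app(zero, 5).
Delete trivial equation 6 = 6.
Bind M := app(zero, 5); no other remaining equation mentions M.
Decompose node/3: W = g(5, node(Z, c, 5)),  nil = nil,  6 = 6.
Bind W := g(5, node(Z, c, 5)); no other remaining equation mentions W. Substituting into the earlier binding gives X := app(g(5, node(Z, c, 5)), 6).
Delete trivial equation nil = nil.
Delete trivial equation 6 = 6.
Decompose g/2: g(zero, app(nil, g(m, c))) = g(zero, Z),  app(g(Z, 5), m) = X2.
Decompose g/2: zero = zero,  app(nil, g(m, c)) = Z.
Delete trivial equation zero = zero.
Bind Z := app(nil, g(m, c)); substituting into the remaining equation gives: app(g(app(nil, g(m, c)), 5), m) = X2. Substituting into the earlier bindings gives X := app(g(5, node(app(nil, g(m, c)), c, 5)), 6), W := g(5, node(app(nil, g(m, c)), c, 5)).
Bind X2 := app(g(app(nil, g(m, c)), 5), m).
MGU = { X = app(g(5, node(app(nil, g(m, c)), c, 5)), 6), L = c, M = app(zero, 5), W = g(5, node(app(nil, g(m, c)), c, 5)), Z = app(nil, g(m, c)), X2 = app(g(app(nil, g(m, c)), 5), m) }, so X2 = app(g(app(nil, g(m, c)), 5), m).

app(g(app(nil, g(m, c)), 5), m)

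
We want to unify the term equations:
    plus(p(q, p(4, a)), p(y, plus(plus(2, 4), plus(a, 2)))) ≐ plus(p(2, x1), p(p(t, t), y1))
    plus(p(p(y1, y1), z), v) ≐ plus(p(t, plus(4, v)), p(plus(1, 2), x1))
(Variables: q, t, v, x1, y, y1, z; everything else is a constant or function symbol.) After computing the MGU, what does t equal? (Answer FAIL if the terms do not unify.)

p(plus(plus(2, 4), plus(a, 2)), plus(plus(2, 4), plus(a, 2)))

Decompose plus/2: p(q, p(4, a)) ≐ p(2, x1),  p(y, plus(plus(2, 4), plus(a, 2))) ≐ p(p(t, t), y1).
Decompose p/2: q ≐ 2,  p(4, a) ≐ x1.
Bind q := 2; no other remaining equation mentions q.
Bind x1 := p(4, a); substituting into the one remaining equation that mentions x1 gives: plus(p(p(y1, y1), z), v) ≐ plus(p(t, plus(4, v)), p(plus(1, 2), p(4, a))).
Decompose p/2: y ≐ p(t, t),  plus(plus(2, 4), plus(a, 2)) ≐ y1.
Bind y := p(t, t); no other remaining equation mentions y.
Bind y1 := plus(plus(2, 4), plus(a, 2)); substituting into the remaining equation gives: plus(p(p(plus(plus(2, 4), plus(a, 2)), plus(plus(2, 4), plus(a, 2))), z), v) ≐ plus(p(t, plus(4, v)), p(plus(1, 2), p(4, a))).
Decompose plus/2: p(p(plus(plus(2, 4), plus(a, 2)), plus(plus(2, 4), plus(a, 2))), z) ≐ p(t, plus(4, v)),  v ≐ p(plus(1, 2), p(4, a)).
Decompose p/2: p(plus(plus(2, 4), plus(a, 2)), plus(plus(2, 4), plus(a, 2))) ≐ t,  z ≐ plus(4, v).
Bind t := p(plus(plus(2, 4), plus(a, 2)), plus(plus(2, 4), plus(a, 2))); no other remaining equation mentions t. Substituting into the earlier binding gives y := p(p(plus(plus(2, 4), plus(a, 2)), plus(plus(2, 4), plus(a, 2))), p(plus(plus(2, 4), plus(a, 2)), plus(plus(2, 4), plus(a, 2)))).
Bind z := plus(4, v); no other remaining equation mentions z.
Bind v := p(plus(1, 2), p(4, a)). Substituting into the earlier binding gives z := plus(4, p(plus(1, 2), p(4, a))).
MGU = { q ↦ 2, x1 ↦ p(4, a), y ↦ p(p(plus(plus(2, 4), plus(a, 2)), plus(plus(2, 4), plus(a, 2))), p(plus(plus(2, 4), plus(a, 2)), plus(plus(2, 4), plus(a, 2)))), y1 ↦ plus(plus(2, 4), plus(a, 2)), t ↦ p(plus(plus(2, 4), plus(a, 2)), plus(plus(2, 4), plus(a, 2))), z ↦ plus(4, p(plus(1, 2), p(4, a))), v ↦ p(plus(1, 2), p(4, a)) }, so t ↦ p(plus(plus(2, 4), plus(a, 2)), plus(plus(2, 4), plus(a, 2))).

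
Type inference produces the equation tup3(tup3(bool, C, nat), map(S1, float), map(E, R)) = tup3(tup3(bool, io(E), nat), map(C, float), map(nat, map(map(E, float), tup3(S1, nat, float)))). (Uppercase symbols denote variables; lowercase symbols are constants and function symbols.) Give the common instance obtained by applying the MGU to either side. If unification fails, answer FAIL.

Decompose tup3/3: tup3(bool, C, nat) = tup3(bool, io(E), nat),  map(S1, float) = map(C, float),  map(E, R) = map(nat, map(map(E, float), tup3(S1, nat, float))).
Decompose tup3/3: bool = bool,  C = io(E),  nat = nat.
Delete trivial equation bool = bool.
Bind C := io(E); substituting into the one remaining equation that mentions C gives: map(S1, float) = map(io(E), float).
Delete trivial equation nat = nat.
Decompose map/2: S1 = io(E),  float = float.
Bind S1 := io(E); substituting into the one remaining equation that mentions S1 gives: map(E, R) = map(nat, map(map(E, float), tup3(io(E), nat, float))).
Delete trivial equation float = float.
Decompose map/2: E = nat,  R = map(map(E, float), tup3(io(E), nat, float)).
Bind E := nat; substituting into the remaining equation gives: R = map(map(nat, float), tup3(io(nat), nat, float)). Substituting into the earlier bindings gives C := io(nat), S1 := io(nat).
Bind R := map(map(nat, float), tup3(io(nat), nat, float)).
Applying the MGU to either side gives tup3(tup3(bool, io(nat), nat), map(io(nat), float), map(nat, map(map(nat, float), tup3(io(nat), nat, float)))).

tup3(tup3(bool, io(nat), nat), map(io(nat), float), map(nat, map(map(nat, float), tup3(io(nat), nat, float))))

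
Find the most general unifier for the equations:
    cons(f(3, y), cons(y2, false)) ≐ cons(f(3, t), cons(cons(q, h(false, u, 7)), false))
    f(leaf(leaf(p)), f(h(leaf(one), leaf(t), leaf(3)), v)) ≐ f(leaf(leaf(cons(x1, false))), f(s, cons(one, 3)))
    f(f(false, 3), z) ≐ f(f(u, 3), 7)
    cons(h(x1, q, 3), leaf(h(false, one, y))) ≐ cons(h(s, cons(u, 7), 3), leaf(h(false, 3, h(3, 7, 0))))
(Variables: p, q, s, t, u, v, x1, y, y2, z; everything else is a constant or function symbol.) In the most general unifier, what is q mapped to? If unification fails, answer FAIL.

Decompose cons/2: f(3, y) ≐ f(3, t),  cons(y2, false) ≐ cons(cons(q, h(false, u, 7)), false).
Decompose f/2: 3 ≐ 3,  y ≐ t.
Delete trivial equation 3 ≐ 3.
Bind y := t; substituting into the one remaining equation that mentions y gives: cons(h(x1, q, 3), leaf(h(false, one, t))) ≐ cons(h(s, cons(u, 7), 3), leaf(h(false, 3, h(3, 7, 0)))).
Decompose cons/2: y2 ≐ cons(q, h(false, u, 7)),  false ≐ false.
Bind y2 := cons(q, h(false, u, 7)); no other remaining equation mentions y2.
Delete trivial equation false ≐ false.
Decompose f/2: leaf(leaf(p)) ≐ leaf(leaf(cons(x1, false))),  f(h(leaf(one), leaf(t), leaf(3)), v) ≐ f(s, cons(one, 3)).
Decompose leaf/1: leaf(p) ≐ leaf(cons(x1, false)).
Decompose leaf/1: p ≐ cons(x1, false).
Bind p := cons(x1, false); no other remaining equation mentions p.
Decompose f/2: h(leaf(one), leaf(t), leaf(3)) ≐ s,  v ≐ cons(one, 3).
Bind s := h(leaf(one), leaf(t), leaf(3)); substituting into the one remaining equation that mentions s gives: cons(h(x1, q, 3), leaf(h(false, one, t))) ≐ cons(h(h(leaf(one), leaf(t), leaf(3)), cons(u, 7), 3), leaf(h(false, 3, h(3, 7, 0)))).
Bind v := cons(one, 3); no other remaining equation mentions v.
Decompose f/2: f(false, 3) ≐ f(u, 3),  z ≐ 7.
Decompose f/2: false ≐ u,  3 ≐ 3.
Bind u := false; substituting into the one remaining equation that mentions u gives: cons(h(x1, q, 3), leaf(h(false, one, t))) ≐ cons(h(h(leaf(one), leaf(t), leaf(3)), cons(false, 7), 3), leaf(h(false, 3, h(3, 7, 0)))). Substituting into the earlier binding gives y2 := cons(q, h(false, false, 7)).
Delete trivial equation 3 ≐ 3.
Bind z := 7; no other remaining equation mentions z.
Decompose cons/2: h(x1, q, 3) ≐ h(h(leaf(one), leaf(t), leaf(3)), cons(false, 7), 3),  leaf(h(false, one, t)) ≐ leaf(h(false, 3, h(3, 7, 0))).
Decompose h/3: x1 ≐ h(leaf(one), leaf(t), leaf(3)),  q ≐ cons(false, 7),  3 ≐ 3.
Bind x1 := h(leaf(one), leaf(t), leaf(3)); no other remaining equation mentions x1. Substituting into the earlier binding gives p := cons(h(leaf(one), leaf(t), leaf(3)), false).
Bind q := cons(false, 7); no other remaining equation mentions q. Substituting into the earlier binding gives y2 := cons(cons(false, 7), h(false, false, 7)).
Delete trivial equation 3 ≐ 3.
Decompose leaf/1: h(false, one, t) ≐ h(false, 3, h(3, 7, 0)).
Decompose h/3: false ≐ false,  one ≐ 3,  t ≐ h(3, 7, 0).
Delete trivial equation false ≐ false.
Clash: constants one and 3 differ; no unifier exists.

FAIL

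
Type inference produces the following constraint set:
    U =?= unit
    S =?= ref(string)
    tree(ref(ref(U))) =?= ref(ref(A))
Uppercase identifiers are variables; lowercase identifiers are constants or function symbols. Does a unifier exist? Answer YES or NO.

Bind U := unit; substituting into the one remaining equation that mentions U gives: tree(ref(ref(unit))) =?= ref(ref(A)).
Bind S := ref(string); no other remaining equation mentions S.
Clash: head symbols differ (tree/1 vs ref/1); no unifier exists.

NO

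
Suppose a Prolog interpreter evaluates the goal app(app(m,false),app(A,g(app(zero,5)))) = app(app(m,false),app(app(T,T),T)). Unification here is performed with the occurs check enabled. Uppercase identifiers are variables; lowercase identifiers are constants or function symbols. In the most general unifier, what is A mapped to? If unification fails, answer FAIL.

Decompose app/2: app(m,false) = app(m,false),  app(A,g(app(zero,5))) = app(app(T,T),T).
Delete trivial equation app(m,false) = app(m,false).
Decompose app/2: A = app(T,T),  g(app(zero,5)) = T.
Bind A := app(T,T); no other remaining equation mentions A.
Bind T := g(app(zero,5)). Substituting into the earlier binding gives A := app(g(app(zero,5)),g(app(zero,5))).
MGU = { A ↦ app(g(app(zero,5)),g(app(zero,5))), T ↦ g(app(zero,5)) }, so A ↦ app(g(app(zero,5)),g(app(zero,5))).

app(g(app(zero,5)),g(app(zero,5)))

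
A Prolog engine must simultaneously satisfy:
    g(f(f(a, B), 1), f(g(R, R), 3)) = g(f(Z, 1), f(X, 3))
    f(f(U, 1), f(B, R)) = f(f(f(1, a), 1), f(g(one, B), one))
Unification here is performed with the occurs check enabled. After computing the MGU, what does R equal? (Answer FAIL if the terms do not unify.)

Decompose g/2: f(f(a, B), 1) = f(Z, 1),  f(g(R, R), 3) = f(X, 3).
Decompose f/2: f(a, B) = Z,  1 = 1.
Bind Z := f(a, B); no other remaining equation mentions Z.
Delete trivial equation 1 = 1.
Decompose f/2: g(R, R) = X,  3 = 3.
Bind X := g(R, R); no other remaining equation mentions X.
Delete trivial equation 3 = 3.
Decompose f/2: f(U, 1) = f(f(1, a), 1),  f(B, R) = f(g(one, B), one).
Decompose f/2: U = f(1, a),  1 = 1.
Bind U := f(1, a); no other remaining equation mentions U.
Delete trivial equation 1 = 1.
Decompose f/2: B = g(one, B),  R = one.
Occurs check fails: B occurs in g(one, B); the equation B = g(one, B) has no finite solution.

FAIL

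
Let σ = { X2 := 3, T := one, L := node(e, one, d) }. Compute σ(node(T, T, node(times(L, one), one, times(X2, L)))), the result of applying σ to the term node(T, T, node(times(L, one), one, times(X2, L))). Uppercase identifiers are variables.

node(one, one, node(times(node(e, one, d), one), one, times(3, node(e, one, d))))

Replace each occurrence of X2 with 3.
Replace each occurrence of T with one.
Replace each occurrence of L with node(e, one, d).
Result: node(one, one, node(times(node(e, one, d), one), one, times(3, node(e, one, d)))).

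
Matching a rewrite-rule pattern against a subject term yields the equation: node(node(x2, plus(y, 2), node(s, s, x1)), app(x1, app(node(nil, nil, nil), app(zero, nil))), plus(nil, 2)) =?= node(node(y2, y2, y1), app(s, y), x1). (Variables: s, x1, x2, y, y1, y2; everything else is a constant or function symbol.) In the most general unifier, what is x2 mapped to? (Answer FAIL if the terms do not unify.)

Decompose node/3: node(x2, plus(y, 2), node(s, s, x1)) =?= node(y2, y2, y1),  app(x1, app(node(nil, nil, nil), app(zero, nil))) =?= app(s, y),  plus(nil, 2) =?= x1.
Decompose node/3: x2 =?= y2,  plus(y, 2) =?= y2,  node(s, s, x1) =?= y1.
Bind x2 := y2; no other remaining equation mentions x2.
Bind y2 := plus(y, 2); no other remaining equation mentions y2. Substituting into the earlier binding gives x2 := plus(y, 2).
Bind y1 := node(s, s, x1); no other remaining equation mentions y1.
Decompose app/2: x1 =?= s,  app(node(nil, nil, nil), app(zero, nil)) =?= y.
Bind x1 := s; substituting into the one remaining equation that mentions x1 gives: plus(nil, 2) =?= s. Substituting into the earlier binding gives y1 := node(s, s, s).
Bind y := app(node(nil, nil, nil), app(zero, nil)); no other remaining equation mentions y. Substituting into the earlier bindings gives x2 := plus(app(node(nil, nil, nil), app(zero, nil)), 2), y2 := plus(app(node(nil, nil, nil), app(zero, nil)), 2).
Bind s := plus(nil, 2). Substituting into the earlier bindings gives y1 := node(plus(nil, 2), plus(nil, 2), plus(nil, 2)), x1 := plus(nil, 2).
MGU = { x2 ↦ plus(app(node(nil, nil, nil), app(zero, nil)), 2), y2 ↦ plus(app(node(nil, nil, nil), app(zero, nil)), 2), y1 ↦ node(plus(nil, 2), plus(nil, 2), plus(nil, 2)), x1 ↦ plus(nil, 2), y ↦ app(node(nil, nil, nil), app(zero, nil)), s ↦ plus(nil, 2) }, so x2 ↦ plus(app(node(nil, nil, nil), app(zero, nil)), 2).

plus(app(node(nil, nil, nil), app(zero, nil)), 2)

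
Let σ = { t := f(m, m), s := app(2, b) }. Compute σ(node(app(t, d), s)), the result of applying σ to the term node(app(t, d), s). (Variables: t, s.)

Replace each occurrence of t with f(m, m).
Replace each occurrence of s with app(2, b).
Result: node(app(f(m, m), d), app(2, b)).

node(app(f(m, m), d), app(2, b))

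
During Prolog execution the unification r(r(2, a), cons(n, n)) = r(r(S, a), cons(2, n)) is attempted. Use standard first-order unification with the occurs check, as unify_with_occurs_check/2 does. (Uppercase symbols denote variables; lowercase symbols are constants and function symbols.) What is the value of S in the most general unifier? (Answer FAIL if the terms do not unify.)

FAIL

Decompose r/2: r(2, a) = r(S, a),  cons(n, n) = cons(2, n).
Decompose r/2: 2 = S,  a = a.
Bind S := 2; no other remaining equation mentions S.
Delete trivial equation a = a.
Decompose cons/2: n = 2,  n = n.
Clash: constants n and 2 differ; no unifier exists.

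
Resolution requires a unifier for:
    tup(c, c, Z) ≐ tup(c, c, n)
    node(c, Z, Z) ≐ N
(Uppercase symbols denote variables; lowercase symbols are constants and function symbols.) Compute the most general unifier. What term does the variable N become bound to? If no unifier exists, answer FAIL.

node(c, n, n)

Decompose tup/3: c ≐ c,  c ≐ c,  Z ≐ n.
Delete trivial equation c ≐ c.
Delete trivial equation c ≐ c.
Bind Z := n; substituting into the remaining equation gives: node(c, n, n) ≐ N.
Bind N := node(c, n, n).
MGU = { Z ↦ n, N ↦ node(c, n, n) }, so N ↦ node(c, n, n).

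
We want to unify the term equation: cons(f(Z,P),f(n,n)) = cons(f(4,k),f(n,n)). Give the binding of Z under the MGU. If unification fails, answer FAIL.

4

Decompose cons/2: f(Z,P) = f(4,k),  f(n,n) = f(n,n).
Decompose f/2: Z = 4,  P = k.
Bind Z := 4; no other remaining equation mentions Z.
Bind P := k; no other remaining equation mentions P.
Delete trivial equation f(n,n) = f(n,n).
MGU = { Z := 4, P := k }, so Z := 4.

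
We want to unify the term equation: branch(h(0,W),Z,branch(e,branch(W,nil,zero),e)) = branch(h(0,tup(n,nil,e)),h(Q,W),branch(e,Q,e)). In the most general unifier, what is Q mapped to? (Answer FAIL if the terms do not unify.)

Decompose branch/3: h(0,W) = h(0,tup(n,nil,e)),  Z = h(Q,W),  branch(e,branch(W,nil,zero),e) = branch(e,Q,e).
Decompose h/2: 0 = 0,  W = tup(n,nil,e).
Delete trivial equation 0 = 0.
Bind W := tup(n,nil,e); substituting into the remaining equations gives: Z = h(Q,tup(n,nil,e)),  branch(e,branch(tup(n,nil,e),nil,zero),e) = branch(e,Q,e).
Bind Z := h(Q,tup(n,nil,e)); no other remaining equation mentions Z.
Decompose branch/3: e = e,  branch(tup(n,nil,e),nil,zero) = Q,  e = e.
Delete trivial equation e = e.
Bind Q := branch(tup(n,nil,e),nil,zero); no other remaining equation mentions Q. Substituting into the earlier binding gives Z := h(branch(tup(n,nil,e),nil,zero),tup(n,nil,e)).
Delete trivial equation e = e.
MGU = { W -> tup(n,nil,e), Z -> h(branch(tup(n,nil,e),nil,zero),tup(n,nil,e)), Q -> branch(tup(n,nil,e),nil,zero) }, so Q -> branch(tup(n,nil,e),nil,zero).

branch(tup(n,nil,e),nil,zero)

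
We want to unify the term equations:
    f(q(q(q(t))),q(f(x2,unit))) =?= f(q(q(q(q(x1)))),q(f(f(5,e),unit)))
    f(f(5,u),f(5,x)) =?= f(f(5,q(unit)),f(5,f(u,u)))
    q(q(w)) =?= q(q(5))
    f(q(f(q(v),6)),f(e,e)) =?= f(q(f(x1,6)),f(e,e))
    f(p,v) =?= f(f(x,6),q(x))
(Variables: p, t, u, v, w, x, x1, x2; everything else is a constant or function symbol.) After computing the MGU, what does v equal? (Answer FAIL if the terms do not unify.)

q(f(q(unit),q(unit)))

Decompose f/2: q(q(q(t))) =?= q(q(q(q(x1)))),  q(f(x2,unit)) =?= q(f(f(5,e),unit)).
Decompose q/1: q(q(t)) =?= q(q(q(x1))).
Decompose q/1: q(t) =?= q(q(x1)).
Decompose q/1: t =?= q(x1).
Bind t := q(x1); no other remaining equation mentions t.
Decompose q/1: f(x2,unit) =?= f(f(5,e),unit).
Decompose f/2: x2 =?= f(5,e),  unit =?= unit.
Bind x2 := f(5,e); no other remaining equation mentions x2.
Delete trivial equation unit =?= unit.
Decompose f/2: f(5,u) =?= f(5,q(unit)),  f(5,x) =?= f(5,f(u,u)).
Decompose f/2: 5 =?= 5,  u =?= q(unit).
Delete trivial equation 5 =?= 5.
Bind u := q(unit); substituting into the one remaining equation that mentions u gives: f(5,x) =?= f(5,f(q(unit),q(unit))).
Decompose f/2: 5 =?= 5,  x =?= f(q(unit),q(unit)).
Delete trivial equation 5 =?= 5.
Bind x := f(q(unit),q(unit)); substituting into the one remaining equation that mentions x gives: f(p,v) =?= f(f(f(q(unit),q(unit)),6),q(f(q(unit),q(unit)))).
Decompose q/1: q(w) =?= q(5).
Decompose q/1: w =?= 5.
Bind w := 5; no other remaining equation mentions w.
Decompose f/2: q(f(q(v),6)) =?= q(f(x1,6)),  f(e,e) =?= f(e,e).
Decompose q/1: f(q(v),6) =?= f(x1,6).
Decompose f/2: q(v) =?= x1,  6 =?= 6.
Bind x1 := q(v); no other remaining equation mentions x1. Substituting into the earlier binding gives t := q(q(v)).
Delete trivial equation 6 =?= 6.
Delete trivial equation f(e,e) =?= f(e,e).
Decompose f/2: p =?= f(f(q(unit),q(unit)),6),  v =?= q(f(q(unit),q(unit))).
Bind p := f(f(q(unit),q(unit)),6); no other remaining equation mentions p.
Bind v := q(f(q(unit),q(unit))). Substituting into the earlier bindings gives t := q(q(q(f(q(unit),q(unit))))), x1 := q(q(f(q(unit),q(unit)))).
MGU = { t ↦ q(q(q(f(q(unit),q(unit))))), x2 ↦ f(5,e), u ↦ q(unit), x ↦ f(q(unit),q(unit)), w ↦ 5, x1 ↦ q(q(f(q(unit),q(unit)))), p ↦ f(f(q(unit),q(unit)),6), v ↦ q(f(q(unit),q(unit))) }, so v ↦ q(f(q(unit),q(unit))).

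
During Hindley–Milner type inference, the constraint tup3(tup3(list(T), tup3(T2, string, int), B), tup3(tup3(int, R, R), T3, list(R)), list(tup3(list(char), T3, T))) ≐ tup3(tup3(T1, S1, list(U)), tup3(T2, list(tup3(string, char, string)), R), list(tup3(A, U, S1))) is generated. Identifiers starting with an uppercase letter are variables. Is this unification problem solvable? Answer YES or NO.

NO

Decompose tup3/3: tup3(list(T), tup3(T2, string, int), B) ≐ tup3(T1, S1, list(U)),  tup3(tup3(int, R, R), T3, list(R)) ≐ tup3(T2, list(tup3(string, char, string)), R),  list(tup3(list(char), T3, T)) ≐ list(tup3(A, U, S1)).
Decompose tup3/3: list(T) ≐ T1,  tup3(T2, string, int) ≐ S1,  B ≐ list(U).
Bind T1 := list(T); no other remaining equation mentions T1.
Bind S1 := tup3(T2, string, int); substituting into the one remaining equation that mentions S1 gives: list(tup3(list(char), T3, T)) ≐ list(tup3(A, U, tup3(T2, string, int))).
Bind B := list(U); no other remaining equation mentions B.
Decompose tup3/3: tup3(int, R, R) ≐ T2,  T3 ≐ list(tup3(string, char, string)),  list(R) ≐ R.
Bind T2 := tup3(int, R, R); substituting into the one remaining equation that mentions T2 gives: list(tup3(list(char), T3, T)) ≐ list(tup3(A, U, tup3(tup3(int, R, R), string, int))). Substituting into the earlier binding gives S1 := tup3(tup3(int, R, R), string, int).
Bind T3 := list(tup3(string, char, string)); substituting into the one remaining equation that mentions T3 gives: list(tup3(list(char), list(tup3(string, char, string)), T)) ≐ list(tup3(A, U, tup3(tup3(int, R, R), string, int))).
Occurs check fails: R occurs in list(R); the equation R ≐ list(R) has no finite solution.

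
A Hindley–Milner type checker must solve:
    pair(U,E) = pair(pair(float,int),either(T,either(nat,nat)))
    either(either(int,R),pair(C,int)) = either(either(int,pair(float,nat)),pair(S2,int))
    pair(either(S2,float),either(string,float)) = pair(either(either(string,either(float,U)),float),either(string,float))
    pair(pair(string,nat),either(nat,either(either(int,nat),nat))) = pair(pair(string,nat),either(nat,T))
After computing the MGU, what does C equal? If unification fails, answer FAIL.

Decompose pair/2: U = pair(float,int),  E = either(T,either(nat,nat)).
Bind U := pair(float,int); substituting into the one remaining equation that mentions U gives: pair(either(S2,float),either(string,float)) = pair(either(either(string,either(float,pair(float,int))),float),either(string,float)).
Bind E := either(T,either(nat,nat)); no other remaining equation mentions E.
Decompose either/2: either(int,R) = either(int,pair(float,nat)),  pair(C,int) = pair(S2,int).
Decompose either/2: int = int,  R = pair(float,nat).
Delete trivial equation int = int.
Bind R := pair(float,nat); no other remaining equation mentions R.
Decompose pair/2: C = S2,  int = int.
Bind C := S2; no other remaining equation mentions C.
Delete trivial equation int = int.
Decompose pair/2: either(S2,float) = either(either(string,either(float,pair(float,int))),float),  either(string,float) = either(string,float).
Decompose either/2: S2 = either(string,either(float,pair(float,int))),  float = float.
Bind S2 := either(string,either(float,pair(float,int))); no other remaining equation mentions S2. Substituting into the earlier binding gives C := either(string,either(float,pair(float,int))).
Delete trivial equation float = float.
Delete trivial equation either(string,float) = either(string,float).
Decompose pair/2: pair(string,nat) = pair(string,nat),  either(nat,either(either(int,nat),nat)) = either(nat,T).
Delete trivial equation pair(string,nat) = pair(string,nat).
Decompose either/2: nat = nat,  either(either(int,nat),nat) = T.
Delete trivial equation nat = nat.
Bind T := either(either(int,nat),nat). Substituting into the earlier binding gives E := either(either(either(int,nat),nat),either(nat,nat)).
MGU = { U -> pair(float,int), E -> either(either(either(int,nat),nat),either(nat,nat)), R -> pair(float,nat), C -> either(string,either(float,pair(float,int))), S2 -> either(string,either(float,pair(float,int))), T -> either(either(int,nat),nat) }, so C -> either(string,either(float,pair(float,int))).

either(string,either(float,pair(float,int)))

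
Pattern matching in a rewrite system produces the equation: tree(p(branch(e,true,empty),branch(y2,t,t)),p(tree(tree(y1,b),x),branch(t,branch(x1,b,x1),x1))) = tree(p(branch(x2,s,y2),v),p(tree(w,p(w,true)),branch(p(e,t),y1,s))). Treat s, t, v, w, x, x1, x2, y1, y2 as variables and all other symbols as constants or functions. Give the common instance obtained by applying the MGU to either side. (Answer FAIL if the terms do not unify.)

Decompose tree/2: p(branch(e,true,empty),branch(y2,t,t)) = p(branch(x2,s,y2),v),  p(tree(tree(y1,b),x),branch(t,branch(x1,b,x1),x1)) = p(tree(w,p(w,true)),branch(p(e,t),y1,s)).
Decompose p/2: branch(e,true,empty) = branch(x2,s,y2),  branch(y2,t,t) = v.
Decompose branch/3: e = x2,  true = s,  empty = y2.
Bind x2 := e; no other remaining equation mentions x2.
Bind s := true; substituting into the one remaining equation that mentions s gives: p(tree(tree(y1,b),x),branch(t,branch(x1,b,x1),x1)) = p(tree(w,p(w,true)),branch(p(e,t),y1,true)).
Bind y2 := empty; substituting into the one remaining equation that mentions y2 gives: branch(empty,t,t) = v.
Bind v := branch(empty,t,t); no other remaining equation mentions v.
Decompose p/2: tree(tree(y1,b),x) = tree(w,p(w,true)),  branch(t,branch(x1,b,x1),x1) = branch(p(e,t),y1,true).
Decompose tree/2: tree(y1,b) = w,  x = p(w,true).
Bind w := tree(y1,b); substituting into the one remaining equation that mentions w gives: x = p(tree(y1,b),true).
Bind x := p(tree(y1,b),true); no other remaining equation mentions x.
Decompose branch/3: t = p(e,t),  branch(x1,b,x1) = y1,  x1 = true.
Occurs check fails: t occurs in p(e,t); the equation t = p(e,t) has no finite solution.

FAIL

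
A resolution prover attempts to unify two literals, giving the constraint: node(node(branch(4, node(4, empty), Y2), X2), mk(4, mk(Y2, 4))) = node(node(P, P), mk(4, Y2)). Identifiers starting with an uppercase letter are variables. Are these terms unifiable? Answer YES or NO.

Decompose node/2: node(branch(4, node(4, empty), Y2), X2) = node(P, P),  mk(4, mk(Y2, 4)) = mk(4, Y2).
Decompose node/2: branch(4, node(4, empty), Y2) = P,  X2 = P.
Bind P := branch(4, node(4, empty), Y2); substituting into the one remaining equation that mentions P gives: X2 = branch(4, node(4, empty), Y2).
Bind X2 := branch(4, node(4, empty), Y2); no other remaining equation mentions X2.
Decompose mk/2: 4 = 4,  mk(Y2, 4) = Y2.
Delete trivial equation 4 = 4.
Occurs check fails: Y2 occurs in mk(Y2, 4); the equation Y2 = mk(Y2, 4) has no finite solution.

NO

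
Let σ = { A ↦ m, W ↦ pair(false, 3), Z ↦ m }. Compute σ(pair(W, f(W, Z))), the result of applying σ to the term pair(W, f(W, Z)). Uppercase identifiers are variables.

pair(pair(false, 3), f(pair(false, 3), m))

Replace each occurrence of W with pair(false, 3).
Replace each occurrence of Z with m.
Result: pair(pair(false, 3), f(pair(false, 3), m)).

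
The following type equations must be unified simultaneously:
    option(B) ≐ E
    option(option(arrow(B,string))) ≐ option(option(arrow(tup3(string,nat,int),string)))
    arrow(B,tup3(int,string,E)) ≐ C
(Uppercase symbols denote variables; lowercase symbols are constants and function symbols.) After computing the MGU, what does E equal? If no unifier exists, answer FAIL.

Bind E := option(B); substituting into the one remaining equation that mentions E gives: arrow(B,tup3(int,string,option(B))) ≐ C.
Decompose option/1: option(arrow(B,string)) ≐ option(arrow(tup3(string,nat,int),string)).
Decompose option/1: arrow(B,string) ≐ arrow(tup3(string,nat,int),string).
Decompose arrow/2: B ≐ tup3(string,nat,int),  string ≐ string.
Bind B := tup3(string,nat,int); substituting into the one remaining equation that mentions B gives: arrow(tup3(string,nat,int),tup3(int,string,option(tup3(string,nat,int)))) ≐ C. Substituting into the earlier binding gives E := option(tup3(string,nat,int)).
Delete trivial equation string ≐ string.
Bind C := arrow(tup3(string,nat,int),tup3(int,string,option(tup3(string,nat,int)))).
MGU = { E -> option(tup3(string,nat,int)), B -> tup3(string,nat,int), C -> arrow(tup3(string,nat,int),tup3(int,string,option(tup3(string,nat,int)))) }, so E -> option(tup3(string,nat,int)).

option(tup3(string,nat,int))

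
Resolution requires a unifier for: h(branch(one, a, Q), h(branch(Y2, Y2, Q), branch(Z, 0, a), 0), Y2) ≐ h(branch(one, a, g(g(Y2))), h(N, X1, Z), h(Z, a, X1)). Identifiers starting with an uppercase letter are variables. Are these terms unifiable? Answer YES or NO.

Decompose h/3: branch(one, a, Q) ≐ branch(one, a, g(g(Y2))),  h(branch(Y2, Y2, Q), branch(Z, 0, a), 0) ≐ h(N, X1, Z),  Y2 ≐ h(Z, a, X1).
Decompose branch/3: one ≐ one,  a ≐ a,  Q ≐ g(g(Y2)).
Delete trivial equation one ≐ one.
Delete trivial equation a ≐ a.
Bind Q := g(g(Y2)); substituting into the one remaining equation that mentions Q gives: h(branch(Y2, Y2, g(g(Y2))), branch(Z, 0, a), 0) ≐ h(N, X1, Z).
Decompose h/3: branch(Y2, Y2, g(g(Y2))) ≐ N,  branch(Z, 0, a) ≐ X1,  0 ≐ Z.
Bind N := branch(Y2, Y2, g(g(Y2))); no other remaining equation mentions N.
Bind X1 := branch(Z, 0, a); substituting into the one remaining equation that mentions X1 gives: Y2 ≐ h(Z, a, branch(Z, 0, a)).
Bind Z := 0; substituting into the remaining equation gives: Y2 ≐ h(0, a, branch(0, 0, a)). Substituting into the earlier binding gives X1 := branch(0, 0, a).
Bind Y2 := h(0, a, branch(0, 0, a)). Substituting into the earlier bindings gives Q := g(g(h(0, a, branch(0, 0, a)))), N := branch(h(0, a, branch(0, 0, a)), h(0, a, branch(0, 0, a)), g(g(h(0, a, branch(0, 0, a))))).
No equations remain and no clash or occurs-check failure arose, so a unifier exists.

YES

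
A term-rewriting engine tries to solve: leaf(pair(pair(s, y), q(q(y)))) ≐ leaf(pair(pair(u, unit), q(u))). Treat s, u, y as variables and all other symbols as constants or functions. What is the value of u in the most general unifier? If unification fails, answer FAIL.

Decompose leaf/1: pair(pair(s, y), q(q(y))) ≐ pair(pair(u, unit), q(u)).
Decompose pair/2: pair(s, y) ≐ pair(u, unit),  q(q(y)) ≐ q(u).
Decompose pair/2: s ≐ u,  y ≐ unit.
Bind s := u; no other remaining equation mentions s.
Bind y := unit; substituting into the remaining equation gives: q(q(unit)) ≐ q(u).
Decompose q/1: q(unit) ≐ u.
Bind u := q(unit). Substituting into the earlier binding gives s := q(unit).
MGU = { s := q(unit), y := unit, u := q(unit) }, so u := q(unit).

q(unit)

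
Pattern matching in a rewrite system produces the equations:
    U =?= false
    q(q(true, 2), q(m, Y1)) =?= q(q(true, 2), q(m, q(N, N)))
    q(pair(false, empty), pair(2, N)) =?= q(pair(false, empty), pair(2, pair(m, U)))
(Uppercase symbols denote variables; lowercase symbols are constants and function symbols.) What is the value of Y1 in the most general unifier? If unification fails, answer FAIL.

q(pair(m, false), pair(m, false))

Bind U := false; substituting into the one remaining equation that mentions U gives: q(pair(false, empty), pair(2, N)) =?= q(pair(false, empty), pair(2, pair(m, false))).
Decompose q/2: q(true, 2) =?= q(true, 2),  q(m, Y1) =?= q(m, q(N, N)).
Delete trivial equation q(true, 2) =?= q(true, 2).
Decompose q/2: m =?= m,  Y1 =?= q(N, N).
Delete trivial equation m =?= m.
Bind Y1 := q(N, N); no other remaining equation mentions Y1.
Decompose q/2: pair(false, empty) =?= pair(false, empty),  pair(2, N) =?= pair(2, pair(m, false)).
Delete trivial equation pair(false, empty) =?= pair(false, empty).
Decompose pair/2: 2 =?= 2,  N =?= pair(m, false).
Delete trivial equation 2 =?= 2.
Bind N := pair(m, false). Substituting into the earlier binding gives Y1 := q(pair(m, false), pair(m, false)).
MGU = { U := false, Y1 := q(pair(m, false), pair(m, false)), N := pair(m, false) }, so Y1 := q(pair(m, false), pair(m, false)).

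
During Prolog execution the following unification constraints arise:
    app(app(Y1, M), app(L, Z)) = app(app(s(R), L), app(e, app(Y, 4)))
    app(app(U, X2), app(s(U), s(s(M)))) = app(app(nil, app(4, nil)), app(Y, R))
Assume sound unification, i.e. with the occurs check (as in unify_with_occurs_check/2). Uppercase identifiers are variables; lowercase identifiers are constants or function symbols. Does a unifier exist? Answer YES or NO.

YES

Decompose app/2: app(Y1, M) = app(s(R), L),  app(L, Z) = app(e, app(Y, 4)).
Decompose app/2: Y1 = s(R),  M = L.
Bind Y1 := s(R); no other remaining equation mentions Y1.
Bind M := L; substituting into the one remaining equation that mentions M gives: app(app(U, X2), app(s(U), s(s(L)))) = app(app(nil, app(4, nil)), app(Y, R)).
Decompose app/2: L = e,  Z = app(Y, 4).
Bind L := e; substituting into the one remaining equation that mentions L gives: app(app(U, X2), app(s(U), s(s(e)))) = app(app(nil, app(4, nil)), app(Y, R)). Substituting into the earlier binding gives M := e.
Bind Z := app(Y, 4); no other remaining equation mentions Z.
Decompose app/2: app(U, X2) = app(nil, app(4, nil)),  app(s(U), s(s(e))) = app(Y, R).
Decompose app/2: U = nil,  X2 = app(4, nil).
Bind U := nil; substituting into the one remaining equation that mentions U gives: app(s(nil), s(s(e))) = app(Y, R).
Bind X2 := app(4, nil); no other remaining equation mentions X2.
Decompose app/2: s(nil) = Y,  s(s(e)) = R.
Bind Y := s(nil); no other remaining equation mentions Y. Substituting into the earlier binding gives Z := app(s(nil), 4).
Bind R := s(s(e)). Substituting into the earlier binding gives Y1 := s(s(s(e))).
No equations remain and no clash or occurs-check failure arose, so a unifier exists.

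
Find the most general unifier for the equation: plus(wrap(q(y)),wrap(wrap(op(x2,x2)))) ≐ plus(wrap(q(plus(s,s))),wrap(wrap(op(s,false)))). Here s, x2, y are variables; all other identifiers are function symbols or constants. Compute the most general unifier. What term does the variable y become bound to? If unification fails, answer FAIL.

Decompose plus/2: wrap(q(y)) ≐ wrap(q(plus(s,s))),  wrap(wrap(op(x2,x2))) ≐ wrap(wrap(op(s,false))).
Decompose wrap/1: q(y) ≐ q(plus(s,s)).
Decompose q/1: y ≐ plus(s,s).
Bind y := plus(s,s); no other remaining equation mentions y.
Decompose wrap/1: wrap(op(x2,x2)) ≐ wrap(op(s,false)).
Decompose wrap/1: op(x2,x2) ≐ op(s,false).
Decompose op/2: x2 ≐ s,  x2 ≐ false.
Bind x2 := s; substituting into the remaining equation gives: s ≐ false.
Bind s := false. Substituting into the earlier bindings gives y := plus(false,false), x2 := false.
MGU = { y := plus(false,false), x2 := false, s := false }, so y := plus(false,false).

plus(false,false)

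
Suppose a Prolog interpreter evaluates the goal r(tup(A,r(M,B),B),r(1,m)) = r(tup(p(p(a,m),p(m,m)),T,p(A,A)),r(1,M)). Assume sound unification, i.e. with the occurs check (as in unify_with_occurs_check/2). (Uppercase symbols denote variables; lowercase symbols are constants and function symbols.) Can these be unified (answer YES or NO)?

YES

Decompose r/2: tup(A,r(M,B),B) = tup(p(p(a,m),p(m,m)),T,p(A,A)),  r(1,m) = r(1,M).
Decompose tup/3: A = p(p(a,m),p(m,m)),  r(M,B) = T,  B = p(A,A).
Bind A := p(p(a,m),p(m,m)); substituting into the one remaining equation that mentions A gives: B = p(p(p(a,m),p(m,m)),p(p(a,m),p(m,m))).
Bind T := r(M,B); no other remaining equation mentions T.
Bind B := p(p(p(a,m),p(m,m)),p(p(a,m),p(m,m))); no other remaining equation mentions B. Substituting into the earlier binding gives T := r(M,p(p(p(a,m),p(m,m)),p(p(a,m),p(m,m)))).
Decompose r/2: 1 = 1,  m = M.
Delete trivial equation 1 = 1.
Bind M := m. Substituting into the earlier binding gives T := r(m,p(p(p(a,m),p(m,m)),p(p(a,m),p(m,m)))).
No equations remain and no clash or occurs-check failure arose, so a unifier exists.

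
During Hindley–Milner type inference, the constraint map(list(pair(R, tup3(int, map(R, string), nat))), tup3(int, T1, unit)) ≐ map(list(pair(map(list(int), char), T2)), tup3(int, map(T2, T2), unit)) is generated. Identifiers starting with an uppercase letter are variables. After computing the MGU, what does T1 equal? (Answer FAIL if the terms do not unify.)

map(tup3(int, map(map(list(int), char), string), nat), tup3(int, map(map(list(int), char), string), nat))

Decompose map/2: list(pair(R, tup3(int, map(R, string), nat))) ≐ list(pair(map(list(int), char), T2)),  tup3(int, T1, unit) ≐ tup3(int, map(T2, T2), unit).
Decompose list/1: pair(R, tup3(int, map(R, string), nat)) ≐ pair(map(list(int), char), T2).
Decompose pair/2: R ≐ map(list(int), char),  tup3(int, map(R, string), nat) ≐ T2.
Bind R := map(list(int), char); substituting into the one remaining equation that mentions R gives: tup3(int, map(map(list(int), char), string), nat) ≐ T2.
Bind T2 := tup3(int, map(map(list(int), char), string), nat); substituting into the remaining equation gives: tup3(int, T1, unit) ≐ tup3(int, map(tup3(int, map(map(list(int), char), string), nat), tup3(int, map(map(list(int), char), string), nat)), unit).
Decompose tup3/3: int ≐ int,  T1 ≐ map(tup3(int, map(map(list(int), char), string), nat), tup3(int, map(map(list(int), char), string), nat)),  unit ≐ unit.
Delete trivial equation int ≐ int.
Bind T1 := map(tup3(int, map(map(list(int), char), string), nat), tup3(int, map(map(list(int), char), string), nat)); no other remaining equation mentions T1.
Delete trivial equation unit ≐ unit.
MGU = { R ↦ map(list(int), char), T2 ↦ tup3(int, map(map(list(int), char), string), nat), T1 ↦ map(tup3(int, map(map(list(int), char), string), nat), tup3(int, map(map(list(int), char), string), nat)) }, so T1 ↦ map(tup3(int, map(map(list(int), char), string), nat), tup3(int, map(map(list(int), char), string), nat)).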